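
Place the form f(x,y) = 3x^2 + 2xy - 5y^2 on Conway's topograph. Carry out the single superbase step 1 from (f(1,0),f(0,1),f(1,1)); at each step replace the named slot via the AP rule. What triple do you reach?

start (3,-5,0) = (f(1,0),f(0,1),f(1,1))
replace slot 1: 2·((-5)+0) − 3 = -13 → (-13,-5,0)

-13,-5,0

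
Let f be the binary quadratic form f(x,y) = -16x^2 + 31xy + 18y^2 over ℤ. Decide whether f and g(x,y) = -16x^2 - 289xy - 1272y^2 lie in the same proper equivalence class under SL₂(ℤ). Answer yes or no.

D₁ = 2113, D₂ = 2113
river cycle of f (length 94): (18, 41, -6), (-6, 43, 11), (11, 45, -2), (-2, 43, 33), (33, 23, -12), (-12, 25, 31), (31, 37, -6), (-6, 35, 37), (37, 39, -4), (-4, 41, 27), … (84 more)
river cycle of g (length 94): (-16, 31, 18), (18, 41, -6), (-6, 43, 11), (11, 45, -2), (-2, 43, 33), (33, 23, -12), (-12, 25, 31), (31, 37, -6), (-6, 35, 37), (37, 39, -4), … (84 more)
cycles coincide ⇒ equivalent

yes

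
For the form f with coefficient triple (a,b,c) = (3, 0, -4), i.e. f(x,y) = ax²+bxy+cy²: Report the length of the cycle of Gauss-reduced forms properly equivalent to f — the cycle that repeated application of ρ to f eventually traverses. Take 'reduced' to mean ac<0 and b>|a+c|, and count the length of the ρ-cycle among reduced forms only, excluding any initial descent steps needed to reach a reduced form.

D = 48, ⌊√D⌋ = 6
descent: ρ → (-4,0,3)
descent: ρ → (3,6,-1)  [lands on river]
river: ρ → (-1,6,3)
ρ-cycle length = 2 (tail of 2 descent steps not counted)

2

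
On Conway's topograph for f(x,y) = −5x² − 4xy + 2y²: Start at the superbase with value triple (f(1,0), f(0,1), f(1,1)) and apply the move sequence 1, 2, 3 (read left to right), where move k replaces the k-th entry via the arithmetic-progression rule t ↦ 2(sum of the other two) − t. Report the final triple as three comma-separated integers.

start (-5,2,-7) = (f(1,0),f(0,1),f(1,1))
replace slot 1: 2·(2+(-7)) − (-5) = -5 → (-5,2,-7)
replace slot 2: 2·((-5)+(-7)) − 2 = -26 → (-5,-26,-7)
replace slot 3: 2·((-5)+(-26)) − (-7) = -55 → (-5,-26,-55)

-5,-26,-55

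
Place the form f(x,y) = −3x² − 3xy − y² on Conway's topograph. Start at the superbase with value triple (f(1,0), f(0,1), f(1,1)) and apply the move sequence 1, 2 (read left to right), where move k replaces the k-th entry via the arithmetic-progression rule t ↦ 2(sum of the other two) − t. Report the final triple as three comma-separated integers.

start (-3,-1,-7) = (f(1,0),f(0,1),f(1,1))
replace slot 1: 2·((-1)+(-7)) − (-3) = -13 → (-13,-1,-7)
replace slot 2: 2·((-13)+(-7)) − (-1) = -39 → (-13,-39,-7)

-13,-39,-7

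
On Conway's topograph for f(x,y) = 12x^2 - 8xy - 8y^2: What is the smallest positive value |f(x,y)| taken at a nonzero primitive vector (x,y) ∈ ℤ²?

descent: ρ → (-8,8,12)  [lands on river]
river: ρ → (12,16,-4)
river: ρ → (-4,16,12)
river: ρ → (12,8,-8)
closes: descent 1, river 4
min |a| on river = 4

4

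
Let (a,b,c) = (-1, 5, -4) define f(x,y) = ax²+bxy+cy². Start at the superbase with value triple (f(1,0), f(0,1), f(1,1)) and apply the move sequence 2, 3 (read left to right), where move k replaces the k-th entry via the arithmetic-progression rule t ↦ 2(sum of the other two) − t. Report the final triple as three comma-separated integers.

start (-1,-4,0) = (f(1,0),f(0,1),f(1,1))
replace slot 2: 2·((-1)+0) − (-4) = 2 → (-1,2,0)
replace slot 3: 2·((-1)+2) − 0 = 2 → (-1,2,2)

-1,2,2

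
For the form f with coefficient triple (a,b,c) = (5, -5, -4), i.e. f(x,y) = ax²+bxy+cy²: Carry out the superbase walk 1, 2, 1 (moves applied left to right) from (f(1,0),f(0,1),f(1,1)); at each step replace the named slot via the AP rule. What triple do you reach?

start (5,-4,-4) = (f(1,0),f(0,1),f(1,1))
replace slot 1: 2·((-4)+(-4)) − 5 = -21 → (-21,-4,-4)
replace slot 2: 2·((-21)+(-4)) − (-4) = -46 → (-21,-46,-4)
replace slot 1: 2·((-46)+(-4)) − (-21) = -79 → (-79,-46,-4)

-79,-46,-4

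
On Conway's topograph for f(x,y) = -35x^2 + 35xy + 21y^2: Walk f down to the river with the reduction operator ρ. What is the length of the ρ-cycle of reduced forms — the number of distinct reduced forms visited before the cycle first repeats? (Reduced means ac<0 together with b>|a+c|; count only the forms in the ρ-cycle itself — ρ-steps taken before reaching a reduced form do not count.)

D = 4165, ⌊√D⌋ = 64
river: ρ → (21,49,-21)
river: ρ → (-21,35,35)
river: ρ → (35,35,-21)
river: ρ → (-21,49,21)
river: ρ → (21,35,-35)
river: ρ → (-35,35,21)
ρ-cycle length = 6 (tail of 0 descent steps not counted)

6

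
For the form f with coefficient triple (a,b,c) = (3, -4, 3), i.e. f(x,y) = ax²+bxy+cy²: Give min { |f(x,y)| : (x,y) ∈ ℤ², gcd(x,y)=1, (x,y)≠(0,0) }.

translate: b→2 (≡-4 mod 6), so (3,-4,3)→(3,2,2)
flip: (3,2,2)→(2,-2,3)
translate: b→2 (≡-2 mod 4), so (2,-2,3)→(2,2,3)
reduced (well bottom): (2,2,3) with a≤c, −a<b≤a
well minimum = a = 2

2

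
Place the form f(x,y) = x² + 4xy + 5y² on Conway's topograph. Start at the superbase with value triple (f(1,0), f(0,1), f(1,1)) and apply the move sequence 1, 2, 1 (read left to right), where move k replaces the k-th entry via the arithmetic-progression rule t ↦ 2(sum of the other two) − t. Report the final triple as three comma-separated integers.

start (1,5,10) = (f(1,0),f(0,1),f(1,1))
replace slot 1: 2·(5+10) − 1 = 29 → (29,5,10)
replace slot 2: 2·(29+10) − 5 = 73 → (29,73,10)
replace slot 1: 2·(73+10) − 29 = 137 → (137,73,10)

137,73,10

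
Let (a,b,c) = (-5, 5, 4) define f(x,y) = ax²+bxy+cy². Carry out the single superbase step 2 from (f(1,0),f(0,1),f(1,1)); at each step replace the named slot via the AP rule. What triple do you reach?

start (-5,4,4) = (f(1,0),f(0,1),f(1,1))
replace slot 2: 2·((-5)+4) − 4 = -6 → (-5,-6,4)

-5,-6,4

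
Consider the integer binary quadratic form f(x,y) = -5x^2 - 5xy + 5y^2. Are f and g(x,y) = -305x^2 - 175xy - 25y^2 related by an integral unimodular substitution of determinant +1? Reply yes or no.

D₁ = 125, D₂ = 125
river cycle of f (length 2): (5, 5, -5), (-5, 5, 5)
river cycle of g (length 2): (-5, 5, 5), (5, 5, -5)
cycles coincide ⇒ equivalent

yes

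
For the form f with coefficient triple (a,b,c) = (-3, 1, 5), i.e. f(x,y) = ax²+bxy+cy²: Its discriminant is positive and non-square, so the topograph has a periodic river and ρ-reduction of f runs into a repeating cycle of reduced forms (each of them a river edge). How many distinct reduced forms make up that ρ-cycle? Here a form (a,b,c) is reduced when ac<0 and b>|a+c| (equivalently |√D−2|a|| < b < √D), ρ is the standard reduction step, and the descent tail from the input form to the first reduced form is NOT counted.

D = 61, ⌊√D⌋ = 7
descent: ρ → (5,-1,-3)
descent: ρ → (-3,7,1)  [lands on river]
river: ρ → (1,7,-3)
river: ρ → (-3,5,3)
river: ρ → (3,7,-1)
river: ρ → (-1,7,3)
river: ρ → (3,5,-3)
ρ-cycle length = 6 (tail of 2 descent steps not counted)

6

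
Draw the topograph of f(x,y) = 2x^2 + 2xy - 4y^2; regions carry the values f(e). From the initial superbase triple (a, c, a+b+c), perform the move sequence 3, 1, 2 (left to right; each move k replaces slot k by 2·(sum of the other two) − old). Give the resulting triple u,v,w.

start (2,-4,0) = (f(1,0),f(0,1),f(1,1))
replace slot 3: 2·(2+(-4)) − 0 = -4 → (2,-4,-4)
replace slot 1: 2·((-4)+(-4)) − 2 = -18 → (-18,-4,-4)
replace slot 2: 2·((-18)+(-4)) − (-4) = -40 → (-18,-40,-4)

-18,-40,-4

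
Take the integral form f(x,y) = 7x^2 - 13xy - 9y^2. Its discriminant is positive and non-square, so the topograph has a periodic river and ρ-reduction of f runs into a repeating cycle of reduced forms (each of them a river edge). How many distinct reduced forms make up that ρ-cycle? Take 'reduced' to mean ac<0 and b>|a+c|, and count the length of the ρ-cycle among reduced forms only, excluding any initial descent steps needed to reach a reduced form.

D = 421, ⌊√D⌋ = 20
descent: ρ → (-9,13,7)  [lands on river]
river: ρ → (7,15,-7)
river: ρ → (-7,13,9)
river: ρ → (9,5,-11)
river: ρ → (-11,17,3)
river: ρ → (3,19,-5)
river: ρ → (-5,11,15)
river: ρ → (15,19,-1)
river: ρ → (-1,19,15)
river: ρ → (15,11,-5)
river: ρ → (-5,19,3)
river: ρ → (3,17,-11)
river: ρ → (-11,5,9)
river: ρ → (9,13,-7)
river: ρ → (-7,15,7)
river: ρ → (7,13,-9)
river: ρ → (-9,5,11)
river: ρ → (11,17,-3)
river: ρ → (-3,19,5)
river: ρ → (5,11,-15)
river: ρ → (-15,19,1)
river: ρ → (1,19,-15)
river: ρ → (-15,11,5)
river: ρ → (5,19,-3)
river: ρ → (-3,17,11)
river: ρ → (11,5,-9)
ρ-cycle length = 26 (tail of 1 descent step not counted)

26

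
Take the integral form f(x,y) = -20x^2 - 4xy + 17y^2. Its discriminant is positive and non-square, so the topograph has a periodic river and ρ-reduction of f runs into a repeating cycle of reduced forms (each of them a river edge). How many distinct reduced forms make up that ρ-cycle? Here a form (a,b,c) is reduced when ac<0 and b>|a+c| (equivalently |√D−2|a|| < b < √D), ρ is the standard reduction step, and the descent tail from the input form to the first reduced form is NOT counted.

D = 1376, ⌊√D⌋ = 37
descent: ρ → (17,4,-20)  [lands on river]
river: ρ → (-20,36,1)
river: ρ → (1,36,-20)
river: ρ → (-20,4,17)
river: ρ → (17,30,-7)
river: ρ → (-7,26,25)
river: ρ → (25,24,-8)
river: ρ → (-8,24,25)
river: ρ → (25,26,-7)
river: ρ → (-7,30,17)
ρ-cycle length = 10 (tail of 1 descent step not counted)

10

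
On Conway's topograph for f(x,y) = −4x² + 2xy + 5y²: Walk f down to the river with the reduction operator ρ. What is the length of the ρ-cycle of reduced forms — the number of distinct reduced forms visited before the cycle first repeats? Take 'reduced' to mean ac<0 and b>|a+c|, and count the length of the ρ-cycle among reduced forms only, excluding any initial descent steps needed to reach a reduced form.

D = 84, ⌊√D⌋ = 9
river: ρ → (5,8,-1)
river: ρ → (-1,8,5)
river: ρ → (5,2,-4)
river: ρ → (-4,6,3)
river: ρ → (3,6,-4)
river: ρ → (-4,2,5)
ρ-cycle length = 6 (tail of 0 descent steps not counted)

6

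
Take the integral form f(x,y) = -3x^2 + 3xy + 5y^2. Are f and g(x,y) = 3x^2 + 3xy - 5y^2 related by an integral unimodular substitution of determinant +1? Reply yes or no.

D₁ = 69, D₂ = 69
river cycle of f (length 4): (5, 7, -1), (-1, 7, 5), (5, 3, -3), (-3, 3, 5)
river cycle of g (length 4): (-5, 7, 1), (1, 7, -5), (-5, 3, 3), (3, 3, -5)
cycles differ ⇒ inequivalent

no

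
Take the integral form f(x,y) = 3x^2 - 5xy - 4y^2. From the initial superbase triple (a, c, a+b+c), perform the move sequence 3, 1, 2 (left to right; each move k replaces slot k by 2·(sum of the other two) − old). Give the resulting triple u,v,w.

start (3,-4,-6) = (f(1,0),f(0,1),f(1,1))
replace slot 3: 2·(3+(-4)) − (-6) = 4 → (3,-4,4)
replace slot 1: 2·((-4)+4) − 3 = -3 → (-3,-4,4)
replace slot 2: 2·((-3)+4) − (-4) = 6 → (-3,6,4)

-3,6,4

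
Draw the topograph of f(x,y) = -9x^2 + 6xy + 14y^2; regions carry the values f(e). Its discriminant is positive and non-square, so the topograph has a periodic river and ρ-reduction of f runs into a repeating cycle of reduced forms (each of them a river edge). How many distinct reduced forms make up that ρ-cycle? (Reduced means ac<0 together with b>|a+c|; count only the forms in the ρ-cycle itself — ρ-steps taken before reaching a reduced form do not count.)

D = 540, ⌊√D⌋ = 23
river: ρ → (14,22,-1)
river: ρ → (-1,22,14)
river: ρ → (14,6,-9)
river: ρ → (-9,12,11)
river: ρ → (11,10,-10)
river: ρ → (-10,10,11)
river: ρ → (11,12,-9)
river: ρ → (-9,6,14)
ρ-cycle length = 8 (tail of 0 descent steps not counted)

8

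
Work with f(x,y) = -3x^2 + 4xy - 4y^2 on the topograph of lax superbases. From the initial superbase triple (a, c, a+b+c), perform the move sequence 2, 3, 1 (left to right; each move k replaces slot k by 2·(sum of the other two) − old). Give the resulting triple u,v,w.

start (-3,-4,-3) = (f(1,0),f(0,1),f(1,1))
replace slot 2: 2·((-3)+(-3)) − (-4) = -8 → (-3,-8,-3)
replace slot 3: 2·((-3)+(-8)) − (-3) = -19 → (-3,-8,-19)
replace slot 1: 2·((-8)+(-19)) − (-3) = -51 → (-51,-8,-19)

-51,-8,-19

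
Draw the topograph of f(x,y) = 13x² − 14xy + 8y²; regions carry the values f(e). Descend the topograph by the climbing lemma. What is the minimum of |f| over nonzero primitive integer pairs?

translate: b→12 (≡-14 mod 26), so (13,-14,8)→(13,12,7)
flip: (13,12,7)→(7,-12,13)
translate: b→2 (≡-12 mod 14), so (7,-12,13)→(7,2,8)
reduced (well bottom): (7,2,8) with a≤c, −a<b≤a
well minimum = a = 7

7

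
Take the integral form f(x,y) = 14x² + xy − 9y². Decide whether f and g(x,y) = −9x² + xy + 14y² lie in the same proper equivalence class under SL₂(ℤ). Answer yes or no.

D₁ = 505, D₂ = 505
river cycle of f (length 6): (-9, 17, 6), (6, 19, -6), (-6, 17, 9), (9, 19, -4), (-4, 21, 4), (4, 19, -9)
river cycle of g (length 6): (-9, 19, 4), (4, 21, -4), (-4, 19, 9), (9, 17, -6), (-6, 19, 6), (6, 17, -9)
cycles differ ⇒ inequivalent

no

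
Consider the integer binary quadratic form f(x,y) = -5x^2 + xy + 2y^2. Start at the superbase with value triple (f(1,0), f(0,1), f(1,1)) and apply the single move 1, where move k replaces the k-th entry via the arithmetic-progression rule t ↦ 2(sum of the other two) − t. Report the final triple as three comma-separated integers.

start (-5,2,-2) = (f(1,0),f(0,1),f(1,1))
replace slot 1: 2·(2+(-2)) − (-5) = 5 → (5,2,-2)

5,2,-2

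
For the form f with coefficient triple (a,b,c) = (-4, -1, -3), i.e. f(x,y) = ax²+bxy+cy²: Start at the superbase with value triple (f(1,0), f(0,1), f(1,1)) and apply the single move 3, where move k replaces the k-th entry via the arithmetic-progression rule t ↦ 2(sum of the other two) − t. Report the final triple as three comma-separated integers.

start (-4,-3,-8) = (f(1,0),f(0,1),f(1,1))
replace slot 3: 2·((-4)+(-3)) − (-8) = -6 → (-4,-3,-6)

-4,-3,-6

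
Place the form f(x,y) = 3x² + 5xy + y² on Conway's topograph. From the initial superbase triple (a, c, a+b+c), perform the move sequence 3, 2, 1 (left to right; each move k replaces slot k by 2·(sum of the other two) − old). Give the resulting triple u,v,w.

start (3,1,9) = (f(1,0),f(0,1),f(1,1))
replace slot 3: 2·(3+1) − 9 = -1 → (3,1,-1)
replace slot 2: 2·(3+(-1)) − 1 = 3 → (3,3,-1)
replace slot 1: 2·(3+(-1)) − 3 = 1 → (1,3,-1)

1,3,-1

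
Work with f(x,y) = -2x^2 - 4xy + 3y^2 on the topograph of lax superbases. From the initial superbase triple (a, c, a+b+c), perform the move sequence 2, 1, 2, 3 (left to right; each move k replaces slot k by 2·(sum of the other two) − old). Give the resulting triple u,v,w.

start (-2,3,-3) = (f(1,0),f(0,1),f(1,1))
replace slot 2: 2·((-2)+(-3)) − 3 = -13 → (-2,-13,-3)
replace slot 1: 2·((-13)+(-3)) − (-2) = -30 → (-30,-13,-3)
replace slot 2: 2·((-30)+(-3)) − (-13) = -53 → (-30,-53,-3)
replace slot 3: 2·((-30)+(-53)) − (-3) = -163 → (-30,-53,-163)

-30,-53,-163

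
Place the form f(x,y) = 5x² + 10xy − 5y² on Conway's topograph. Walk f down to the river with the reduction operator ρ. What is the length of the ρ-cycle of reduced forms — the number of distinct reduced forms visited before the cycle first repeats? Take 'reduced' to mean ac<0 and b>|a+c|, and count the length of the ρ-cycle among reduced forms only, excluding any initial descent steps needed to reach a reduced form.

D = 200, ⌊√D⌋ = 14
river: ρ → (-5,10,5)
river: ρ → (5,10,-5)
ρ-cycle length = 2 (tail of 0 descent steps not counted)

2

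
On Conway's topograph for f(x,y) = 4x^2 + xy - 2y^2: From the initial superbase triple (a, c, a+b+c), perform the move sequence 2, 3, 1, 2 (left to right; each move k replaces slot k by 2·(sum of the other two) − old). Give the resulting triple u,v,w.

start (4,-2,3) = (f(1,0),f(0,1),f(1,1))
replace slot 2: 2·(4+3) − (-2) = 16 → (4,16,3)
replace slot 3: 2·(4+16) − 3 = 37 → (4,16,37)
replace slot 1: 2·(16+37) − 4 = 102 → (102,16,37)
replace slot 2: 2·(102+37) − 16 = 262 → (102,262,37)

102,262,37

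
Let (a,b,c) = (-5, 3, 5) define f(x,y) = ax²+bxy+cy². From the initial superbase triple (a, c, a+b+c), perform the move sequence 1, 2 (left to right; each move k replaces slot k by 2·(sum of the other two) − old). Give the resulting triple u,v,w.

start (-5,5,3) = (f(1,0),f(0,1),f(1,1))
replace slot 1: 2·(5+3) − (-5) = 21 → (21,5,3)
replace slot 2: 2·(21+3) − 5 = 43 → (21,43,3)

21,43,3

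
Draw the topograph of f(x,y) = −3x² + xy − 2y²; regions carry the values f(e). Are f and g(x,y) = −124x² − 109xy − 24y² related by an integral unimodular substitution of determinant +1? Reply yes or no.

D₁ = -23, D₂ = -23
f is negative-definite; reduce −f:
−f: flip: (3,-1,2)→(2,1,3)
−f: reduced (well bottom): (2,1,3) with a≤c, −a<b≤a
flip sign back: reduced form of f is (-2,-1,-3)
g is negative-definite; reduce −g:
−g: flip: (124,109,24)→(24,-109,124)
−g: translate: b→-13 (≡-109 mod 48), so (24,-109,124)→(24,-13,2)
−g: flip: (24,-13,2)→(2,13,24)
−g: translate: b→1 (≡13 mod 4), so (2,13,24)→(2,1,3)
−g: reduced (well bottom): (2,1,3) with a≤c, −a<b≤a
flip sign back: reduced form of g is (-2,-1,-3)
reduced forms (-2, -1, -3) vs (-2, -1, -3) ⇒ equivalent

yes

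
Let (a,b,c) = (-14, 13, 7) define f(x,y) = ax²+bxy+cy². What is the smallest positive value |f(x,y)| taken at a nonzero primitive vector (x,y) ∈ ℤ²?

river: ρ → (7,15,-12)
river: ρ → (-12,9,10)
river: ρ → (10,11,-11)
river: ρ → (-11,11,10)
river: ρ → (10,9,-12)
river: ρ → (-12,15,7)
river: ρ → (7,13,-14)
river: ρ → (-14,15,6)
river: ρ → (6,21,-5)
river: ρ → (-5,19,10)
river: ρ → (10,21,-3)
river: ρ → (-3,21,10)
river: ρ → (10,19,-5)
river: ρ → (-5,21,6)
river: ρ → (6,15,-14)
river: ρ → (-14,13,7)
closes: descent 0, river 16
min |a| on river = 3

3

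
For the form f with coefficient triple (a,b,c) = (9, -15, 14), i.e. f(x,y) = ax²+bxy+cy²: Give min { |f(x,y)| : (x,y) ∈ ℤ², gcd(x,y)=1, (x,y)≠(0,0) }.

translate: b→3 (≡-15 mod 18), so (9,-15,14)→(9,3,8)
flip: (9,3,8)→(8,-3,9)
reduced (well bottom): (8,-3,9) with a≤c, −a<b≤a
well minimum = a = 8

8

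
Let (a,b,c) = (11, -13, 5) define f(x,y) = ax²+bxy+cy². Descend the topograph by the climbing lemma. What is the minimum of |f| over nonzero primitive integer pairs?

translate: b→9 (≡-13 mod 22), so (11,-13,5)→(11,9,3)
flip: (11,9,3)→(3,-9,11)
translate: b→3 (≡-9 mod 6), so (3,-9,11)→(3,3,5)
reduced (well bottom): (3,3,5) with a≤c, −a<b≤a
well minimum = a = 3

3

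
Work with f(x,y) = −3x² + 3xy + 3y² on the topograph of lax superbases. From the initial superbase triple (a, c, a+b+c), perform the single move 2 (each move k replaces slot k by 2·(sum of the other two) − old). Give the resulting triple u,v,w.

start (-3,3,3) = (f(1,0),f(0,1),f(1,1))
replace slot 2: 2·((-3)+3) − 3 = -3 → (-3,-3,3)

-3,-3,3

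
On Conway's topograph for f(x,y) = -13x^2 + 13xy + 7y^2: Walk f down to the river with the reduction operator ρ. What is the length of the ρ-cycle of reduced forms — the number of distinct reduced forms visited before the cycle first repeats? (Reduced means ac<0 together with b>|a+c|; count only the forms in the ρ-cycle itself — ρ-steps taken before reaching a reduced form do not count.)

D = 533, ⌊√D⌋ = 23
river: ρ → (7,15,-11)
river: ρ → (-11,7,11)
river: ρ → (11,15,-7)
river: ρ → (-7,13,13)
river: ρ → (13,13,-7)
river: ρ → (-7,15,11)
river: ρ → (11,7,-11)
river: ρ → (-11,15,7)
river: ρ → (7,13,-13)
river: ρ → (-13,13,7)
ρ-cycle length = 10 (tail of 0 descent steps not counted)

10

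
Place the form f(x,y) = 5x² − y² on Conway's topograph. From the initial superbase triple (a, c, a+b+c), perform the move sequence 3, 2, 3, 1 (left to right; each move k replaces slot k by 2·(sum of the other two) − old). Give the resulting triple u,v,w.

start (5,-1,4) = (f(1,0),f(0,1),f(1,1))
replace slot 3: 2·(5+(-1)) − 4 = 4 → (5,-1,4)
replace slot 2: 2·(5+4) − (-1) = 19 → (5,19,4)
replace slot 3: 2·(5+19) − 4 = 44 → (5,19,44)
replace slot 1: 2·(19+44) − 5 = 121 → (121,19,44)

121,19,44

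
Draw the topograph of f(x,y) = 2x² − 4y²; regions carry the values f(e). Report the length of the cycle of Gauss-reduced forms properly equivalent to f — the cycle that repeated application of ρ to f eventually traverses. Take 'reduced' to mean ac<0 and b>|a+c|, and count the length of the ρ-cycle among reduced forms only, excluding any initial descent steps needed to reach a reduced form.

D = 32, ⌊√D⌋ = 5
descent: ρ → (-4,0,2)
descent: ρ → (2,4,-2)  [lands on river]
river: ρ → (-2,4,2)
ρ-cycle length = 2 (tail of 2 descent steps not counted)

2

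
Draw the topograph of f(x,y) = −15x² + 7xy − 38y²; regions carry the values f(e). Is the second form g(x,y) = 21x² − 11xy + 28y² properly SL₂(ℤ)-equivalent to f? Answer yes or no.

D₁ = -2231, D₂ = -2231
f is negative-definite; reduce −f:
−f: reduced (well bottom): (15,-7,38) with a≤c, −a<b≤a
flip sign back: reduced form of f is (-15,7,-38)
g: reduced (well bottom): (21,-11,28) with a≤c, −a<b≤a
reduced forms (-15, 7, -38) vs (21, -11, 28) ⇒ inequivalent

no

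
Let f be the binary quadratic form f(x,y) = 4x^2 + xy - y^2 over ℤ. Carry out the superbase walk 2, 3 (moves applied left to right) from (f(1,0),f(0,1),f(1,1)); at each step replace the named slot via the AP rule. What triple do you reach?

start (4,-1,4) = (f(1,0),f(0,1),f(1,1))
replace slot 2: 2·(4+4) − (-1) = 17 → (4,17,4)
replace slot 3: 2·(4+17) − 4 = 38 → (4,17,38)

4,17,38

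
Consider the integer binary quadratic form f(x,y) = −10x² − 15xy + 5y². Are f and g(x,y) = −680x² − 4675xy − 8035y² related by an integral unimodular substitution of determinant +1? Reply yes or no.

D₁ = 425, D₂ = 425
river cycle of f (length 6): (5, 15, -10), (-10, 5, 10), (10, 15, -5), (-5, 15, 10), (10, 5, -10), (-10, 15, 5)
river cycle of g (length 6): (-10, 5, 10), (10, 15, -5), (-5, 15, 10), (10, 5, -10), (-10, 15, 5), (5, 15, -10)
cycles coincide ⇒ equivalent

yes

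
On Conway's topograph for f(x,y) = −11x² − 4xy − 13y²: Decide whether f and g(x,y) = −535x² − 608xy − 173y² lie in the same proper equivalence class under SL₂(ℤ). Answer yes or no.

D₁ = -556, D₂ = -556
f is negative-definite; reduce −f:
−f: reduced (well bottom): (11,4,13) with a≤c, −a<b≤a
flip sign back: reduced form of f is (-11,-4,-13)
g is negative-definite; reduce −g:
−g: translate: b→-462 (≡608 mod 1070), so (535,608,173)→(535,-462,100)
−g: flip: (535,-462,100)→(100,462,535)
−g: translate: b→62 (≡462 mod 200), so (100,462,535)→(100,62,11)
−g: flip: (100,62,11)→(11,-62,100)
−g: translate: b→4 (≡-62 mod 22), so (11,-62,100)→(11,4,13)
−g: reduced (well bottom): (11,4,13) with a≤c, −a<b≤a
flip sign back: reduced form of g is (-11,-4,-13)
reduced forms (-11, -4, -13) vs (-11, -4, -13) ⇒ equivalent

yes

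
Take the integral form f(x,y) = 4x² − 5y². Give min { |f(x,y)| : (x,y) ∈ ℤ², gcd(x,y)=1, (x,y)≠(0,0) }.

descent: ρ → (-5,0,4)
descent: ρ → (4,8,-1)  [lands on river]
river: ρ → (-1,8,4)
closes: descent 2, river 2
min |a| on river = 1

1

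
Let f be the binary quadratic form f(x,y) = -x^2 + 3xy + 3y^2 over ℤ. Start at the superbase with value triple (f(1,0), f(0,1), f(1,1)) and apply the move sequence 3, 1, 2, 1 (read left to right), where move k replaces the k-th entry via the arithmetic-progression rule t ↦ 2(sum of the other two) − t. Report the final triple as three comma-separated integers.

start (-1,3,5) = (f(1,0),f(0,1),f(1,1))
replace slot 3: 2·((-1)+3) − 5 = -1 → (-1,3,-1)
replace slot 1: 2·(3+(-1)) − (-1) = 5 → (5,3,-1)
replace slot 2: 2·(5+(-1)) − 3 = 5 → (5,5,-1)
replace slot 1: 2·(5+(-1)) − 5 = 3 → (3,5,-1)

3,5,-1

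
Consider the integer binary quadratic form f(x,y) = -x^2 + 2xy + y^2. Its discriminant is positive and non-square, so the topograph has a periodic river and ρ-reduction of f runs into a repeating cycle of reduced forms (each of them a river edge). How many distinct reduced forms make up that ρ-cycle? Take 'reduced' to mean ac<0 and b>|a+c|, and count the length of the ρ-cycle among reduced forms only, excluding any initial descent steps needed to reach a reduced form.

D = 8, ⌊√D⌋ = 2
river: ρ → (1,2,-1)
river: ρ → (-1,2,1)
ρ-cycle length = 2 (tail of 0 descent steps not counted)

2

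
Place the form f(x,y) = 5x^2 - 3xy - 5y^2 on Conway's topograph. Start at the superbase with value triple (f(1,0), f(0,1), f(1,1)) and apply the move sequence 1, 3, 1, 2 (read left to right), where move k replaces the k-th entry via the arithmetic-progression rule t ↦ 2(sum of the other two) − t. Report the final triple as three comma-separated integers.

start (5,-5,-3) = (f(1,0),f(0,1),f(1,1))
replace slot 1: 2·((-5)+(-3)) − 5 = -21 → (-21,-5,-3)
replace slot 3: 2·((-21)+(-5)) − (-3) = -49 → (-21,-5,-49)
replace slot 1: 2·((-5)+(-49)) − (-21) = -87 → (-87,-5,-49)
replace slot 2: 2·((-87)+(-49)) − (-5) = -267 → (-87,-267,-49)

-87,-267,-49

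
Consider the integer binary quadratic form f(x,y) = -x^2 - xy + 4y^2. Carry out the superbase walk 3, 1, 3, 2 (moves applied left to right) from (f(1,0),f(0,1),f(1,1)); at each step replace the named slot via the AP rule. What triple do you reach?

start (-1,4,2) = (f(1,0),f(0,1),f(1,1))
replace slot 3: 2·((-1)+4) − 2 = 4 → (-1,4,4)
replace slot 1: 2·(4+4) − (-1) = 17 → (17,4,4)
replace slot 3: 2·(17+4) − 4 = 38 → (17,4,38)
replace slot 2: 2·(17+38) − 4 = 106 → (17,106,38)

17,106,38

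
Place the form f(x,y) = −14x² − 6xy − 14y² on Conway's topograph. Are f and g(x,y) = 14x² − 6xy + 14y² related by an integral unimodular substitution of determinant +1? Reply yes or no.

D₁ = -748, D₂ = -748
f is negative-definite; reduce −f:
−f: reduced (well bottom): (14,6,14) with a≤c, −a<b≤a
flip sign back: reduced form of f is (-14,-6,-14)
g: flip: (14,-6,14)→(14,6,14)
g: reduced (well bottom): (14,6,14) with a≤c, −a<b≤a
reduced forms (-14, -6, -14) vs (14, 6, 14) ⇒ inequivalent

no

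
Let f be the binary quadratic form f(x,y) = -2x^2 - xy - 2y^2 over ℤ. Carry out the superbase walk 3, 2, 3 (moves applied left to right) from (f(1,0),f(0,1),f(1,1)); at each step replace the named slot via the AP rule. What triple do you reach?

start (-2,-2,-5) = (f(1,0),f(0,1),f(1,1))
replace slot 3: 2·((-2)+(-2)) − (-5) = -3 → (-2,-2,-3)
replace slot 2: 2·((-2)+(-3)) − (-2) = -8 → (-2,-8,-3)
replace slot 3: 2·((-2)+(-8)) − (-3) = -17 → (-2,-8,-17)

-2,-8,-17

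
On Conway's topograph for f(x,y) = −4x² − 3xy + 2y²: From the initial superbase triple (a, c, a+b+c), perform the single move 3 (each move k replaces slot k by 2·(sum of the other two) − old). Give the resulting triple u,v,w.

start (-4,2,-5) = (f(1,0),f(0,1),f(1,1))
replace slot 3: 2·((-4)+2) − (-5) = 1 → (-4,2,1)

-4,2,1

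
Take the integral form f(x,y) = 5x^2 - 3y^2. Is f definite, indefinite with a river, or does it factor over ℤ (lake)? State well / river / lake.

D = b²−4ac = 0² − 4·5·(-3) = 60
D > 0 non-square ⇒ indefinite ⇒ periodic river

river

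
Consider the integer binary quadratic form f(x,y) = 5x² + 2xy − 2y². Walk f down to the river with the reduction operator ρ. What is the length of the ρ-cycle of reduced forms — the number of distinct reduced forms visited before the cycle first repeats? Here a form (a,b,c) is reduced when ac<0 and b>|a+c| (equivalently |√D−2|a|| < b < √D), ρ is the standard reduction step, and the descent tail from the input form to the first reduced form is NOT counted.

D = 44, ⌊√D⌋ = 6
descent: ρ → (-2,6,1)  [lands on river]
river: ρ → (1,6,-2)
ρ-cycle length = 2 (tail of 1 descent step not counted)

2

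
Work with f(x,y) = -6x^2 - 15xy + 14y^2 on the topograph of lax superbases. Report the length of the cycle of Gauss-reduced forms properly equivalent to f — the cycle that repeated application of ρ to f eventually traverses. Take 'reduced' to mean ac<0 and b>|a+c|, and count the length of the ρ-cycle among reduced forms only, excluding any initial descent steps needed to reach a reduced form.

D = 561, ⌊√D⌋ = 23
descent: ρ → (14,15,-6)  [lands on river]
river: ρ → (-6,21,5)
river: ρ → (5,19,-10)
river: ρ → (-10,21,3)
river: ρ → (3,21,-10)
river: ρ → (-10,19,5)
river: ρ → (5,21,-6)
river: ρ → (-6,15,14)
river: ρ → (14,13,-7)
river: ρ → (-7,15,12)
river: ρ → (12,9,-10)
river: ρ → (-10,11,11)
river: ρ → (11,11,-10)
river: ρ → (-10,9,12)
river: ρ → (12,15,-7)
river: ρ → (-7,13,14)
ρ-cycle length = 16 (tail of 1 descent step not counted)

16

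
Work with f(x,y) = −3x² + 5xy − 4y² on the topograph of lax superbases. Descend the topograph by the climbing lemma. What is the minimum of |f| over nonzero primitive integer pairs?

translate: b→1 (≡-5 mod 6), so (3,-5,4)→(3,1,2)
flip: (3,1,2)→(2,-1,3)
reduced (well bottom): (2,-1,3) with a≤c, −a<b≤a
well minimum |f| = |-2| = 2 (negative-definite)

2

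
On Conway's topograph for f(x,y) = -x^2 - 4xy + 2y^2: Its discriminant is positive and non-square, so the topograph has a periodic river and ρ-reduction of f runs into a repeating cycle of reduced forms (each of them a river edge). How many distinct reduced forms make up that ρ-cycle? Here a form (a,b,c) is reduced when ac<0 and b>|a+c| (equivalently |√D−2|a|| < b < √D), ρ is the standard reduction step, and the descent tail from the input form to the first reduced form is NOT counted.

D = 24, ⌊√D⌋ = 4
descent: ρ → (2,4,-1)  [lands on river]
river: ρ → (-1,4,2)
ρ-cycle length = 2 (tail of 1 descent step not counted)

2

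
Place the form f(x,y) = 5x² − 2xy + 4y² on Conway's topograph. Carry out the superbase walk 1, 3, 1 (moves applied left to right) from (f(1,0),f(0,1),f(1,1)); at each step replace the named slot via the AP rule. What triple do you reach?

start (5,4,7) = (f(1,0),f(0,1),f(1,1))
replace slot 1: 2·(4+7) − 5 = 17 → (17,4,7)
replace slot 3: 2·(17+4) − 7 = 35 → (17,4,35)
replace slot 1: 2·(4+35) − 17 = 61 → (61,4,35)

61,4,35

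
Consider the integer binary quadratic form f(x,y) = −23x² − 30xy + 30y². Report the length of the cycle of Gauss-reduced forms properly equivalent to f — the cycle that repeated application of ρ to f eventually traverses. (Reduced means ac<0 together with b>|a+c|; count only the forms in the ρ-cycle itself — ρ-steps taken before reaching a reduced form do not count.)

D = 3660, ⌊√D⌋ = 60
descent: ρ → (30,30,-23)  [lands on river]
river: ρ → (-23,16,37)
river: ρ → (37,58,-2)
river: ρ → (-2,58,37)
river: ρ → (37,16,-23)
river: ρ → (-23,30,30)
ρ-cycle length = 6 (tail of 1 descent step not counted)

6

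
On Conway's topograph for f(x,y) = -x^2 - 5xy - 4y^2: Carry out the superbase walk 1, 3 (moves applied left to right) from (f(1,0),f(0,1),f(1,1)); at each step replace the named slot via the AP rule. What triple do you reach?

start (-1,-4,-10) = (f(1,0),f(0,1),f(1,1))
replace slot 1: 2·((-4)+(-10)) − (-1) = -27 → (-27,-4,-10)
replace slot 3: 2·((-27)+(-4)) − (-10) = -52 → (-27,-4,-52)

-27,-4,-52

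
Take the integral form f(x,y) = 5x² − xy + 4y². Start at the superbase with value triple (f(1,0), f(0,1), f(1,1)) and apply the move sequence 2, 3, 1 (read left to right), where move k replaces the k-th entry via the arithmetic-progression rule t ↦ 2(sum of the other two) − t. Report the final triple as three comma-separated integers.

start (5,4,8) = (f(1,0),f(0,1),f(1,1))
replace slot 2: 2·(5+8) − 4 = 22 → (5,22,8)
replace slot 3: 2·(5+22) − 8 = 46 → (5,22,46)
replace slot 1: 2·(22+46) − 5 = 131 → (131,22,46)

131,22,46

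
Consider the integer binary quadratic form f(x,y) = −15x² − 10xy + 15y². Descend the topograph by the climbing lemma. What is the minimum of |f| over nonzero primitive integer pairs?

descent: ρ → (15,10,-15)  [lands on river]
river: ρ → (-15,20,10)
river: ρ → (10,20,-15)
river: ρ → (-15,10,15)
river: ρ → (15,20,-10)
river: ρ → (-10,20,15)
closes: descent 1, river 6
min |a| on river = 10

10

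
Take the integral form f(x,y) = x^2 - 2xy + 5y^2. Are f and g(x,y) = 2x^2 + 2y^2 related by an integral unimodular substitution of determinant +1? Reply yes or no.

D₁ = -16, D₂ = -16
f: translate: b→0 (≡-2 mod 2), so (1,-2,5)→(1,0,4)
f: reduced (well bottom): (1,0,4) with a≤c, −a<b≤a
g: reduced (well bottom): (2,0,2) with a≤c, −a<b≤a
reduced forms (1, 0, 4) vs (2, 0, 2) ⇒ inequivalent

no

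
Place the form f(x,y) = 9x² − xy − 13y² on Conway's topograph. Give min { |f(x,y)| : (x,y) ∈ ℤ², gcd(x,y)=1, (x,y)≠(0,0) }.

descent: ρ → (-13,1,9)
descent: ρ → (9,17,-5)  [lands on river]
river: ρ → (-5,13,15)
river: ρ → (15,17,-3)
river: ρ → (-3,19,9)
closes: descent 2, river 4
min |a| on river = 3

3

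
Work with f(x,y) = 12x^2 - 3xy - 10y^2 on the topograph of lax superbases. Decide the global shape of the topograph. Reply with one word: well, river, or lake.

D = b²−4ac = (-3)² − 4·12·(-10) = 489
D > 0 non-square ⇒ indefinite ⇒ periodic river

river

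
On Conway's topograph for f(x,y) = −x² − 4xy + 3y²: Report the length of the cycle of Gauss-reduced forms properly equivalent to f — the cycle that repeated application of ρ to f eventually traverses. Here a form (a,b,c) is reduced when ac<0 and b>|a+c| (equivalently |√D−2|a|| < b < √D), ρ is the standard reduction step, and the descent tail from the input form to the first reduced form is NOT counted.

D = 28, ⌊√D⌋ = 5
descent: ρ → (3,4,-1)  [lands on river]
river: ρ → (-1,4,3)
river: ρ → (3,2,-2)
river: ρ → (-2,2,3)
ρ-cycle length = 4 (tail of 1 descent step not counted)

4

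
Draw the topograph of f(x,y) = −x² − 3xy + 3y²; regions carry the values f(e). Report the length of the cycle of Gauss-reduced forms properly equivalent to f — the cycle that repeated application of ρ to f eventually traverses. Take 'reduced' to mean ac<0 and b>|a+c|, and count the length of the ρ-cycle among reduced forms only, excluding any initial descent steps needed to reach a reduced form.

D = 21, ⌊√D⌋ = 4
descent: ρ → (3,3,-1)  [lands on river]
river: ρ → (-1,3,3)
ρ-cycle length = 2 (tail of 1 descent step not counted)

2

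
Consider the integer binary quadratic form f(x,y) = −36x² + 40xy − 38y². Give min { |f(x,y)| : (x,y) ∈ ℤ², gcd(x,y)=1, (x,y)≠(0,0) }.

translate: b→32 (≡-40 mod 72), so (36,-40,38)→(36,32,34)
flip: (36,32,34)→(34,-32,36)
reduced (well bottom): (34,-32,36) with a≤c, −a<b≤a
well minimum |f| = |-34| = 34 (negative-definite)

34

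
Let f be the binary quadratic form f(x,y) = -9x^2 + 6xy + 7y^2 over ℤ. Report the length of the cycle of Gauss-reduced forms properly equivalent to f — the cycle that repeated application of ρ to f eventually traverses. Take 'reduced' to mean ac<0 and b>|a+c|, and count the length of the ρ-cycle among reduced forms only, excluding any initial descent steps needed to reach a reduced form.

D = 288, ⌊√D⌋ = 16
river: ρ → (7,8,-8)
river: ρ → (-8,8,7)
river: ρ → (7,6,-9)
river: ρ → (-9,12,4)
river: ρ → (4,12,-9)
river: ρ → (-9,6,7)
ρ-cycle length = 6 (tail of 0 descent steps not counted)

6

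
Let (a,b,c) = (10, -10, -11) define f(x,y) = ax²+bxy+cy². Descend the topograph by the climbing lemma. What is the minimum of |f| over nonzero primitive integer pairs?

descent: ρ → (-11,10,10)  [lands on river]
river: ρ → (10,10,-11)
river: ρ → (-11,12,9)
river: ρ → (9,6,-14)
river: ρ → (-14,22,1)
river: ρ → (1,22,-14)
river: ρ → (-14,6,9)
river: ρ → (9,12,-11)
closes: descent 1, river 8
min |a| on river = 1

1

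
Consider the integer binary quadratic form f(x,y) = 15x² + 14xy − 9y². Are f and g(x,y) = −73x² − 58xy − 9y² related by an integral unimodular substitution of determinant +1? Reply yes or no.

D₁ = 736, D₂ = 736
river cycle of f (length 12): (-9, 22, 7), (7, 20, -12), (-12, 4, 15), (15, 26, -1), (-1, 26, 15), (15, 4, -12), (-12, 20, 7), (7, 22, -9), (-9, 14, 15), (15, 16, -8), … (2 more)
river cycle of g (length 12): (-9, 22, 7), (7, 20, -12), (-12, 4, 15), (15, 26, -1), (-1, 26, 15), (15, 4, -12), (-12, 20, 7), (7, 22, -9), (-9, 14, 15), (15, 16, -8), … (2 more)
cycles coincide ⇒ equivalent

yes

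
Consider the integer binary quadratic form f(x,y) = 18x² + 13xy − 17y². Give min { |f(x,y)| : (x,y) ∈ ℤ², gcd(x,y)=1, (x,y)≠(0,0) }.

river: ρ → (-17,21,14)
river: ρ → (14,35,-3)
river: ρ → (-3,37,2)
river: ρ → (2,35,-21)
river: ρ → (-21,7,16)
river: ρ → (16,25,-12)
river: ρ → (-12,23,18)
river: ρ → (18,13,-17)
closes: descent 0, river 8
min |a| on river = 2

2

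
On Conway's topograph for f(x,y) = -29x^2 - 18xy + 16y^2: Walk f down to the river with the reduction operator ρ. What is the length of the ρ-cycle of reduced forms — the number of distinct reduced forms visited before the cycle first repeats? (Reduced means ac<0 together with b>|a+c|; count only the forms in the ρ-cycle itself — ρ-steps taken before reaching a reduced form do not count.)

D = 2180, ⌊√D⌋ = 46
descent: ρ → (16,18,-29)  [lands on river]
river: ρ → (-29,40,5)
river: ρ → (5,40,-29)
river: ρ → (-29,18,16)
river: ρ → (16,46,-1)
river: ρ → (-1,46,16)
ρ-cycle length = 6 (tail of 1 descent step not counted)

6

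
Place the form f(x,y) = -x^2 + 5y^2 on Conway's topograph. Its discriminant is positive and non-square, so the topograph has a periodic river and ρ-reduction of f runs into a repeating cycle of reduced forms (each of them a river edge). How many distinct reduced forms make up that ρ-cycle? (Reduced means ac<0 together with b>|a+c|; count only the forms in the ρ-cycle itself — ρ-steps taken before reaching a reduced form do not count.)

D = 20, ⌊√D⌋ = 4
descent: ρ → (5,0,-1)
descent: ρ → (-1,4,1)  [lands on river]
river: ρ → (1,4,-1)
ρ-cycle length = 2 (tail of 2 descent steps not counted)

2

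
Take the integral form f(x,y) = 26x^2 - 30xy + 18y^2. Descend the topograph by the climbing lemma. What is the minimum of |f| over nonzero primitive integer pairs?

translate: b→22 (≡-30 mod 52), so (26,-30,18)→(26,22,14)
flip: (26,22,14)→(14,-22,26)
translate: b→6 (≡-22 mod 28), so (14,-22,26)→(14,6,18)
reduced (well bottom): (14,6,18) with a≤c, −a<b≤a
well minimum = a = 14

14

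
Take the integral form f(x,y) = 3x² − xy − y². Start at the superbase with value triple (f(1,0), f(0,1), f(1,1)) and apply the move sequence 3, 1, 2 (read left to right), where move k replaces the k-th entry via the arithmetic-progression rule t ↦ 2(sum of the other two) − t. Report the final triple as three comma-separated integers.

start (3,-1,1) = (f(1,0),f(0,1),f(1,1))
replace slot 3: 2·(3+(-1)) − 1 = 3 → (3,-1,3)
replace slot 1: 2·((-1)+3) − 3 = 1 → (1,-1,3)
replace slot 2: 2·(1+3) − (-1) = 9 → (1,9,3)

1,9,3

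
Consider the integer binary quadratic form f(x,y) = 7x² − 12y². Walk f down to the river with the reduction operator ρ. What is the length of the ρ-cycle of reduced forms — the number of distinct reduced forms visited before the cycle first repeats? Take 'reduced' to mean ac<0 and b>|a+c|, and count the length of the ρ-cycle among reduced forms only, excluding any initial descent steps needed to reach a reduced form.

D = 336, ⌊√D⌋ = 18
descent: ρ → (-12,0,7)
descent: ρ → (7,14,-5)  [lands on river]
river: ρ → (-5,16,4)
river: ρ → (4,16,-5)
river: ρ → (-5,14,7)
ρ-cycle length = 4 (tail of 2 descent steps not counted)

4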